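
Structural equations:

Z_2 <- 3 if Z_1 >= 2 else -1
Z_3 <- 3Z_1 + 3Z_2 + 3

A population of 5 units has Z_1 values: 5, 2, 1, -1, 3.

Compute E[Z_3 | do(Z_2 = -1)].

Every unit gets Z_2=-1 under the intervention. Z_3 values become 15, 6, 3, -3, 9; E[Z_3|do(Z_2=-1)] = 6.

6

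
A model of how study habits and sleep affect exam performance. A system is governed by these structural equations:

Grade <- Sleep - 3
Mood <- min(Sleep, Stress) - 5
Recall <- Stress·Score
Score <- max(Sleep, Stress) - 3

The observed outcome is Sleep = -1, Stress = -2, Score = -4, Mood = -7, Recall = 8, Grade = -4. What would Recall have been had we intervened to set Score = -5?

do(Score=-5) replaces the equation Score <- max(Sleep, Stress) - 3 with the constant Score = -5.
Recall = Stress·Score  [with Stress=-2, Score=-5]  = 10

10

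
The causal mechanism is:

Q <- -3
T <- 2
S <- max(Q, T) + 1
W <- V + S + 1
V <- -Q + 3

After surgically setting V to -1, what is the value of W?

do(V=-1) replaces the equation V <- -Q + 3 with the constant V = -1.
S = max(Q, T) + 1  [with Q=-3, T=2]  = 3
W = V + S + 1  [with V=-1, S=3]  = 3

3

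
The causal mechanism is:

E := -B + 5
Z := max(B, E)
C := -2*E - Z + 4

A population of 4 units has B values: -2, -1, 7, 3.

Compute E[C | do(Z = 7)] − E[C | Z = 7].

The intervention sets Z=7 in all 4 units regardless of B. Recomputing C per unit gives -17, -15, 1, -7; average -9.5.
E[C|Z=7] averages over only the 2 units with Z=7 (B = -2, 7): C = -17, 1, mean -8.
Difference = -9.5 − (-8) = -1.5.

-1.5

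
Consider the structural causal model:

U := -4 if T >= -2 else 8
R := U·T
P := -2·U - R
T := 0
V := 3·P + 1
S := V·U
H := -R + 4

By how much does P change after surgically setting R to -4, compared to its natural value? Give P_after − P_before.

4

The intervention breaks the incoming arrows to R: R := U·T no longer applies, and R = -4.
U = -4 if T >= -2 else 8  [with T=0]  = -4
P = -2·U - R  [with U=-4, R=-4]  = 12
Without intervention: U = -4 if T >= -2 else 8  [with T=0]  = -4; R = U·T  [with U=-4, T=0]  = 0; P = -2·U - R  [with U=-4, R=0]  = 8.
Change = 12 − 8 = 4.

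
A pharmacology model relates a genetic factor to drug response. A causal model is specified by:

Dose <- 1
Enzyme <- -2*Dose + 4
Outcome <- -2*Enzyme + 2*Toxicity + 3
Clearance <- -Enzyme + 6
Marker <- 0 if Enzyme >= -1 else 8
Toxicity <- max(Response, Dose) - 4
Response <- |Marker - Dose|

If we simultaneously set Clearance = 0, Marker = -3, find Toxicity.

Under do(Clearance = 0, Marker = -3), each intervened variable's structural equation is replaced by its fixed value.
Response = |Marker - Dose|  [with Marker=-3, Dose=1]  = 4
Toxicity = max(Response, Dose) - 4  [with Response=4, Dose=1]  = 0

0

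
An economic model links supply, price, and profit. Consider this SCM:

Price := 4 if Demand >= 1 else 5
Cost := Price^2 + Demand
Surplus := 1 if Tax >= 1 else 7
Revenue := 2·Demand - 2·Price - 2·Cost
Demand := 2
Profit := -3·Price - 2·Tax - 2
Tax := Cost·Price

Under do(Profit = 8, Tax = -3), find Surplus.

Setting Profit = 8, Tax = -3 by intervention discards those variables' equations.
Surplus = 1 if Tax >= 1 else 7  [with Tax=-3]  = 7

7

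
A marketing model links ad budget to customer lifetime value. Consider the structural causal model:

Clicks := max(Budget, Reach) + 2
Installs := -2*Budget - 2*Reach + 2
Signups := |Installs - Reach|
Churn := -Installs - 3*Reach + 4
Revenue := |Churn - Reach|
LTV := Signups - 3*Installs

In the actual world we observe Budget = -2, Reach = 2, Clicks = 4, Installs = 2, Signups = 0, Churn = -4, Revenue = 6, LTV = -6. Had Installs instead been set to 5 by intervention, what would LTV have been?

-12

do(Installs=5) replaces the equation Installs := -2*Budget - 2*Reach + 2 with the constant Installs = 5.
Signups = |Installs - Reach|  [with Installs=5, Reach=2]  = 3
LTV = Signups - 3*Installs  [with Signups=3, Installs=5]  = -12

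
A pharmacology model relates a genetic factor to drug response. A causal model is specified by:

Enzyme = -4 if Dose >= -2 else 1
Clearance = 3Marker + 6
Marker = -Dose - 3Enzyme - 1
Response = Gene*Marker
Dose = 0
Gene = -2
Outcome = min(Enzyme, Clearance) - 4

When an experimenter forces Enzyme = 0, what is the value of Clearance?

3

The intervention breaks the incoming arrows to Enzyme: Enzyme = -4 if Dose >= -2 else 1 no longer applies, and Enzyme = 0.
Marker = -Dose - 3Enzyme - 1  [with Dose=0, Enzyme=0]  = -1
Clearance = 3Marker + 6  [with Marker=-1]  = 3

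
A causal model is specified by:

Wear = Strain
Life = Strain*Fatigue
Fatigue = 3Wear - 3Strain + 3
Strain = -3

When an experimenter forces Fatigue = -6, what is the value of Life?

The intervention breaks the incoming arrows to Fatigue: Fatigue = 3Wear - 3Strain + 3 no longer applies, and Fatigue = -6.
Life = Strain*Fatigue  [with Strain=-3, Fatigue=-6]  = 18

18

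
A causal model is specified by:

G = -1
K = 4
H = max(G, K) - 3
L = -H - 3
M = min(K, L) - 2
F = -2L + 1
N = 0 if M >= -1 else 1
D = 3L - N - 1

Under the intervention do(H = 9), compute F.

25

The intervention breaks the incoming arrows to H: H = max(G, K) - 3 no longer applies, and H = 9.
L = -H - 3  [with H=9]  = -12
F = -2L + 1  [with L=-12]  = 25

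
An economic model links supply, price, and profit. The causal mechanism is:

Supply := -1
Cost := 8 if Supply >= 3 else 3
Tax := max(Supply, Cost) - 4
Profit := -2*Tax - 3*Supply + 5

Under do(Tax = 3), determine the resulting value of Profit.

The intervention breaks the incoming arrows to Tax: Tax := max(Supply, Cost) - 4 no longer applies, and Tax = 3.
Profit = -2*Tax - 3*Supply + 5  [with Tax=3, Supply=-1]  = 2

2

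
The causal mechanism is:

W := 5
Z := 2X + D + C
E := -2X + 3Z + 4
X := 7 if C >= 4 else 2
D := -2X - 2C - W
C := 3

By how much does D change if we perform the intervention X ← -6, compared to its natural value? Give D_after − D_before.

16

The intervention breaks the incoming arrows to X: X := 7 if C >= 4 else 2 no longer applies, and X = -6.
D = -2X - 2C - W  [with X=-6, C=3, W=5]  = 1
Without intervention: X = 7 if C >= 4 else 2  [with C=3]  = 2; D = -2X - 2C - W  [with X=2, C=3, W=5]  = -15.
Change = 1 − (-15) = 16.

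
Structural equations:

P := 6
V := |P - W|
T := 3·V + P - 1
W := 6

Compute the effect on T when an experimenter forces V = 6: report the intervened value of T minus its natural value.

The intervention breaks the incoming arrows to V: V := |P - W| no longer applies, and V = 6.
T = 3·V + P - 1  [with V=6, P=6]  = 23
Without intervention: V = |P - W|  [with P=6, W=6]  = 0; T = 3·V + P - 1  [with V=0, P=6]  = 5.
Change = 23 − 5 = 18.

18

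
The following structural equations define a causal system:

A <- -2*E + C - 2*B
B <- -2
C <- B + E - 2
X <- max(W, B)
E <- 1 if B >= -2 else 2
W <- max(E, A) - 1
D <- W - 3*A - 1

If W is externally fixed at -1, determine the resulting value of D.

The intervention breaks the incoming arrows to W: W <- max(E, A) - 1 no longer applies, and W = -1.
E = 1 if B >= -2 else 2  [with B=-2]  = 1
C = B + E - 2  [with B=-2, E=1]  = -3
A = -2*E + C - 2*B  [with E=1, C=-3, B=-2]  = -1
D = W - 3*A - 1  [with W=-1, A=-1]  = 1

1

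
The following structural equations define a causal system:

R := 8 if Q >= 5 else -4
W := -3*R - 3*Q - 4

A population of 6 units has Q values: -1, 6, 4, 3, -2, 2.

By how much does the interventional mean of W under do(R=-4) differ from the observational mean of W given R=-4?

-2.4

The intervention sets R=-4 in all 6 units regardless of Q. Recomputing W per unit gives 11, -10, -4, -1, 14, 2; average 2.
Observing R=-4 restricts to units where R's equation naturally yields -4: Q ∈ {-1, 4, 3, -2, 2}. In that subpopulation W = 11, -4, -1, 14, 2, mean 4.4.
Difference = 2 − 4.4 = -2.4.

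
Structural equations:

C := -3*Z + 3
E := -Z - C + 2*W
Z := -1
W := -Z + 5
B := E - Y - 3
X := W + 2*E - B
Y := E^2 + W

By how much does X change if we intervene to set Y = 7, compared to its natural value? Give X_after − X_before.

Under do(Y=7), the mechanism Y := E^2 + W is discarded; Y is fixed at 7.
W = -Z + 5  [with Z=-1]  = 6
C = -3*Z + 3  [with Z=-1]  = 6
E = -Z - C + 2*W  [with Z=-1, C=6, W=6]  = 7
B = E - Y - 3  [with E=7, Y=7]  = -3
X = W + 2*E - B  [with W=6, E=7, B=-3]  = 23
Without intervention: W = -Z + 5  [with Z=-1]  = 6; C = -3*Z + 3  [with Z=-1]  = 6; E = -Z - C + 2*W  [with Z=-1, C=6, W=6]  = 7; Y = E^2 + W  [with E=7, W=6]  = 55; B = E - Y - 3  [with E=7, Y=55]  = -51; X = W + 2*E - B  [with W=6, E=7, B=-51]  = 71.
Change = 23 − 71 = -48.

-48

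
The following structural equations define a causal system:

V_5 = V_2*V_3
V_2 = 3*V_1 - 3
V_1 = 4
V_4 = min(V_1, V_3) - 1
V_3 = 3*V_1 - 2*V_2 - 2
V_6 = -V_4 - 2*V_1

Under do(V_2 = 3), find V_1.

Under do(V_2=3), the mechanism V_2 = 3*V_1 - 3 is discarded; V_2 is fixed at 3.
V_1 is not downstream of the intervention, so its value is determined by the original equations.

4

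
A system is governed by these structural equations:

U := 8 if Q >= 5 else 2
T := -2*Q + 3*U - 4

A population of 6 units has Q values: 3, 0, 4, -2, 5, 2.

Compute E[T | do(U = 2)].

do(U=2) breaks U's dependence on Q. With U=2 fixed, T across the units is -4, 2, -6, 6, -8, -2, mean -2.

-2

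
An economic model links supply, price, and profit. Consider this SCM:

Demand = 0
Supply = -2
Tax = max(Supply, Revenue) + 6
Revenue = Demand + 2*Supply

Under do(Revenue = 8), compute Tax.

The intervention breaks the incoming arrows to Revenue: Revenue = Demand + 2*Supply no longer applies, and Revenue = 8.
Tax = max(Supply, Revenue) + 6  [with Supply=-2, Revenue=8]  = 14

14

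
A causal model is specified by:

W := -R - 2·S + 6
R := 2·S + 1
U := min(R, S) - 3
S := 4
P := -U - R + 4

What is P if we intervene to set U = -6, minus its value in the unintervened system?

7

The intervention breaks the incoming arrows to U: U := min(R, S) - 3 no longer applies, and U = -6.
R = 2·S + 1  [with S=4]  = 9
P = -U - R + 4  [with U=-6, R=9]  = 1
Without intervention: R = 2·S + 1  [with S=4]  = 9; U = min(R, S) - 3  [with R=9, S=4]  = 1; P = -U - R + 4  [with U=1, R=9]  = -6.
Change = 1 − (-6) = 7.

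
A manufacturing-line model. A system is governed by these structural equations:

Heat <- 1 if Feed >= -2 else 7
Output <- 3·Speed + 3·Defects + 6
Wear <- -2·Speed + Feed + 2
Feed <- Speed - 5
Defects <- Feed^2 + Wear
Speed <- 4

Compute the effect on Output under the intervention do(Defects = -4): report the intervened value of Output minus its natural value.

The intervention breaks the incoming arrows to Defects: Defects <- Feed^2 + Wear no longer applies, and Defects = -4.
Output = 3·Speed + 3·Defects + 6  [with Speed=4, Defects=-4]  = 6
Without intervention: Feed = Speed - 5  [with Speed=4]  = -1; Wear = -2·Speed + Feed + 2  [with Speed=4, Feed=-1]  = -7; Defects = Feed^2 + Wear  [with Feed=-1, Wear=-7]  = -6; Output = 3·Speed + 3·Defects + 6  [with Speed=4, Defects=-6]  = 0.
Change = 6 − 0 = 6.

6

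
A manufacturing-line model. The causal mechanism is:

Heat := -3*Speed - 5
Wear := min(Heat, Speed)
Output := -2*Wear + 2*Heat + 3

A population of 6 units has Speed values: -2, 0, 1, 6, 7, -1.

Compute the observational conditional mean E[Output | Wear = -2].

Conditioning on Wear=-2 selects the 2 unit(s) with Speed ∈ {-2, -1}. Their Output values: 9, 3. Mean = 6.

6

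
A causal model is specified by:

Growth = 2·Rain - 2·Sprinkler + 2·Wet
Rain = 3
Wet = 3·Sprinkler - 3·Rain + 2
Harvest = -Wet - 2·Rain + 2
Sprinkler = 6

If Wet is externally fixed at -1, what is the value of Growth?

The intervention breaks the incoming arrows to Wet: Wet = 3·Sprinkler - 3·Rain + 2 no longer applies, and Wet = -1.
Growth = 2·Rain - 2·Sprinkler + 2·Wet  [with Rain=3, Sprinkler=6, Wet=-1]  = -8

-8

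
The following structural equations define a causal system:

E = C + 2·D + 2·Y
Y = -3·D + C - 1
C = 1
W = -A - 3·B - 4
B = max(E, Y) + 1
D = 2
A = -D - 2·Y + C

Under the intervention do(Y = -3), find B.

The intervention breaks the incoming arrows to Y: Y = -3·D + C - 1 no longer applies, and Y = -3.
E = C + 2·D + 2·Y  [with C=1, D=2, Y=-3]  = -1
B = max(E, Y) + 1  [with E=-1, Y=-3]  = 0

0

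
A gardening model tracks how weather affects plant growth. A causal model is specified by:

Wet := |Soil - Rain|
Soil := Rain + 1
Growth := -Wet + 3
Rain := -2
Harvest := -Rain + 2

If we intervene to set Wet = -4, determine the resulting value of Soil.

-1

Under do(Wet=-4), the mechanism Wet := |Soil - Rain| is discarded; Wet is fixed at -4.
Since Soil is not a descendant of the intervened variable, it is unaffected.
Soil = Rain + 1  [with Rain=-2]  = -1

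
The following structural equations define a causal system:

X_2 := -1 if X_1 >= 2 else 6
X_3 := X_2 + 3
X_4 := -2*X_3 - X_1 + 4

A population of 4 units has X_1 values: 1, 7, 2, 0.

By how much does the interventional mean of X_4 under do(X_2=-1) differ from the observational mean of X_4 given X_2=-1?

2

do(X_2=-1) breaks X_2's dependence on X_1. With X_2=-1 fixed, X_4 across the units is -1, -7, -2, 0, mean -2.5.
Observing X_2=-1 restricts to units where X_2's equation naturally yields -1: X_1 ∈ {7, 2}. In that subpopulation X_4 = -7, -2, mean -4.5.
Difference = -2.5 − (-4.5) = 2.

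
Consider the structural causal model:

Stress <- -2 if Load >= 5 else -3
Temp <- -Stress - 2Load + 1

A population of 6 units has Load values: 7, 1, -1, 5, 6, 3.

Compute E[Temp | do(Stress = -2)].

Every unit gets Stress=-2 under the intervention. Temp values become -11, 1, 5, -7, -9, -3; E[Temp|do(Stress=-2)] = -4.

-4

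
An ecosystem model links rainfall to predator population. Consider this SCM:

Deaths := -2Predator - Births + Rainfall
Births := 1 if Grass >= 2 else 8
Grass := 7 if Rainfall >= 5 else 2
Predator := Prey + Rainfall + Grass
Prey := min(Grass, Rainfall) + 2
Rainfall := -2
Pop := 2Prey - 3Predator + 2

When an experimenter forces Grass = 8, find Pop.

Under do(Grass=8), the mechanism Grass := 7 if Rainfall >= 5 else 2 is discarded; Grass is fixed at 8.
Prey = min(Grass, Rainfall) + 2  [with Grass=8, Rainfall=-2]  = 0
Predator = Prey + Rainfall + Grass  [with Prey=0, Rainfall=-2, Grass=8]  = 6
Pop = 2Prey - 3Predator + 2  [with Prey=0, Predator=6]  = -16

-16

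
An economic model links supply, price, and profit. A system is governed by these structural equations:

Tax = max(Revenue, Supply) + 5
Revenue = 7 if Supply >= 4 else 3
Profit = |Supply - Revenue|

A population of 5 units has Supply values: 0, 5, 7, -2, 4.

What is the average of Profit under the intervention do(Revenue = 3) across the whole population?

do(Revenue=3) breaks Revenue's dependence on Supply. With Revenue=3 fixed, Profit across the units is 3, 2, 4, 5, 1, mean 3.

3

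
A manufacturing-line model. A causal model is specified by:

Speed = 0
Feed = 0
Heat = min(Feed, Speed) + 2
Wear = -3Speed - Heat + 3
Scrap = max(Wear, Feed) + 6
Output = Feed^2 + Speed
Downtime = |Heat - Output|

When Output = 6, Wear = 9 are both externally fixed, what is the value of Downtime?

Under do(Output = 6, Wear = 9), each intervened variable's structural equation is replaced by its fixed value.
Heat = min(Feed, Speed) + 2  [with Feed=0, Speed=0]  = 2
Downtime = |Heat - Output|  [with Heat=2, Output=6]  = 4

4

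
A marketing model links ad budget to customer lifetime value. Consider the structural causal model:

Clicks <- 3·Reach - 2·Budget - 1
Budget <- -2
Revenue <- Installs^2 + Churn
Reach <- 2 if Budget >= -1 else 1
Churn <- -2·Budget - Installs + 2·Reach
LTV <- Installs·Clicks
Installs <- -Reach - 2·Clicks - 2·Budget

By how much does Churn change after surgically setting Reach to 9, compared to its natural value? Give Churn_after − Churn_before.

do(Reach=9) replaces the equation Reach <- 2 if Budget >= -1 else 1 with the constant Reach = 9.
Clicks = 3·Reach - 2·Budget - 1  [with Reach=9, Budget=-2]  = 30
Installs = -Reach - 2·Clicks - 2·Budget  [with Reach=9, Clicks=30, Budget=-2]  = -65
Churn = -2·Budget - Installs + 2·Reach  [with Budget=-2, Installs=-65, Reach=9]  = 87
Without intervention: Reach = 2 if Budget >= -1 else 1  [with Budget=-2]  = 1; Clicks = 3·Reach - 2·Budget - 1  [with Reach=1, Budget=-2]  = 6; Installs = -Reach - 2·Clicks - 2·Budget  [with Reach=1, Clicks=6, Budget=-2]  = -9; Churn = -2·Budget - Installs + 2·Reach  [with Budget=-2, Installs=-9, Reach=1]  = 15.
Change = 87 − 15 = 72.

72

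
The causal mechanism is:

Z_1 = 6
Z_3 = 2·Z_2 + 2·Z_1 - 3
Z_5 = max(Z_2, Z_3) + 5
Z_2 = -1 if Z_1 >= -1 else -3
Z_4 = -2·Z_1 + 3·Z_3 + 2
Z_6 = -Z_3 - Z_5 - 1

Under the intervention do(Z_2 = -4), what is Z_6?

Under do(Z_2=-4), the mechanism Z_2 = -1 if Z_1 >= -1 else -3 is discarded; Z_2 is fixed at -4.
Z_3 = 2·Z_2 + 2·Z_1 - 3  [with Z_2=-4, Z_1=6]  = 1
Z_5 = max(Z_2, Z_3) + 5  [with Z_2=-4, Z_3=1]  = 6
Z_6 = -Z_3 - Z_5 - 1  [with Z_3=1, Z_5=6]  = -8

-8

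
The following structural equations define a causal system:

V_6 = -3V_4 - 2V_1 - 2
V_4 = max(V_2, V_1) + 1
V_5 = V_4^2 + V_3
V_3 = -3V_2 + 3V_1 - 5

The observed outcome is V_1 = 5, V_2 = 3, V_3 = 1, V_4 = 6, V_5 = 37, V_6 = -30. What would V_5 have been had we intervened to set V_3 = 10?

do(V_3=10) replaces the equation V_3 = -3V_2 + 3V_1 - 5 with the constant V_3 = 10.
V_4 = max(V_2, V_1) + 1  [with V_2=3, V_1=5]  = 6
V_5 = V_4^2 + V_3  [with V_4=6, V_3=10]  = 46

46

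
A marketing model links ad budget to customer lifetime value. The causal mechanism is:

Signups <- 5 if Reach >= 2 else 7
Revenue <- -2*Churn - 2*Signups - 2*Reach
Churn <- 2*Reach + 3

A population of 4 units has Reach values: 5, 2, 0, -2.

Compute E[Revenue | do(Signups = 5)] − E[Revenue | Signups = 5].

The intervention sets Signups=5 in all 4 units regardless of Reach. Recomputing Revenue per unit gives -46, -28, -16, -4; average -23.5.
Conditioning on Signups=5 selects the 2 unit(s) with Reach ∈ {5, 2}. Their Revenue values: -46, -28. Mean = -37.
Difference = -23.5 − (-37) = 13.5.

13.5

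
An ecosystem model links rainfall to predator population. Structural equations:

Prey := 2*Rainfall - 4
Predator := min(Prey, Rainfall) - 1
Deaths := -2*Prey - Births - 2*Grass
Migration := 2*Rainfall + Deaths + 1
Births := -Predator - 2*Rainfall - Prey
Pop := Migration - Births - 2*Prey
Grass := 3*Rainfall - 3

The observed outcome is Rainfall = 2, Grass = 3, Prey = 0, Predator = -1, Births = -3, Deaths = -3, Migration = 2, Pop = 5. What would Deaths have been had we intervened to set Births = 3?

-9

The intervention breaks the incoming arrows to Births: Births := -Predator - 2*Rainfall - Prey no longer applies, and Births = 3.
Grass = 3*Rainfall - 3  [with Rainfall=2]  = 3
Prey = 2*Rainfall - 4  [with Rainfall=2]  = 0
Deaths = -2*Prey - Births - 2*Grass  [with Prey=0, Births=3, Grass=3]  = -9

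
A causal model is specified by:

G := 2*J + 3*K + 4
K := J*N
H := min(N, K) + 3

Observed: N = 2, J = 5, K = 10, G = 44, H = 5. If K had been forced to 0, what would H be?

do(K=0) replaces the equation K := J*N with the constant K = 0.
H = min(N, K) + 3  [with N=2, K=0]  = 3

3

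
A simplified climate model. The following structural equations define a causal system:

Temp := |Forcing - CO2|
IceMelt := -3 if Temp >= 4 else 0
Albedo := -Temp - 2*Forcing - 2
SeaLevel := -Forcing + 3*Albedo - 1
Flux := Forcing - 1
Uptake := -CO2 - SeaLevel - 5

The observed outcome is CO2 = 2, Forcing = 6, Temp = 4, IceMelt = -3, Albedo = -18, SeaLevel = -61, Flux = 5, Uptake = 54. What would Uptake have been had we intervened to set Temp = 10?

72

The intervention breaks the incoming arrows to Temp: Temp := |Forcing - CO2| no longer applies, and Temp = 10.
Albedo = -Temp - 2*Forcing - 2  [with Temp=10, Forcing=6]  = -24
SeaLevel = -Forcing + 3*Albedo - 1  [with Forcing=6, Albedo=-24]  = -79
Uptake = -CO2 - SeaLevel - 5  [with CO2=2, SeaLevel=-79]  = 72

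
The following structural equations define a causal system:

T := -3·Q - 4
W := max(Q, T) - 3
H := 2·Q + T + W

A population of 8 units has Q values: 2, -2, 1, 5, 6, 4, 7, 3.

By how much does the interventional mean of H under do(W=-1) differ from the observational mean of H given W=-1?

-3.25

do(W=-1) breaks W's dependence on Q. With W=-1 fixed, H across the units is -7, -3, -6, -10, -11, -9, -12, -8, mean -8.25.
Observing W=-1 restricts to units where W's equation naturally yields -1: Q ∈ {2, -2}. In that subpopulation H = -7, -3, mean -5.
Difference = -8.25 − (-5) = -3.25.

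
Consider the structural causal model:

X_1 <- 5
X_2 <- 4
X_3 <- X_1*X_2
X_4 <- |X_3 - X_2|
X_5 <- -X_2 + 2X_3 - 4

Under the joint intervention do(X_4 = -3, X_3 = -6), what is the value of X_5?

The joint intervention fixes X_4 = -3, X_3 = -6, removing each variable's own equation.
X_5 = -X_2 + 2X_3 - 4  [with X_2=4, X_3=-6]  = -20

-20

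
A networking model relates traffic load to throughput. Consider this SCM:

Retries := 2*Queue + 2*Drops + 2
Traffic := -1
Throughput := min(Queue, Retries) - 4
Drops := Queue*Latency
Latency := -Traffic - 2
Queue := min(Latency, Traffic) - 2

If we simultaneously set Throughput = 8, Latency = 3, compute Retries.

The joint intervention fixes Throughput = 8, Latency = 3, removing each variable's own equation.
Queue = min(Latency, Traffic) - 2  [with Latency=3, Traffic=-1]  = -3
Drops = Queue*Latency  [with Queue=-3, Latency=3]  = -9
Retries = 2*Queue + 2*Drops + 2  [with Queue=-3, Drops=-9]  = -22

-22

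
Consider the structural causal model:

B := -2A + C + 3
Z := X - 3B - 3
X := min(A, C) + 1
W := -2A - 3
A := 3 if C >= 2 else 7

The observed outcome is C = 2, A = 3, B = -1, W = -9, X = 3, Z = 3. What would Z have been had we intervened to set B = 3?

The intervention breaks the incoming arrows to B: B := -2A + C + 3 no longer applies, and B = 3.
A = 3 if C >= 2 else 7  [with C=2]  = 3
X = min(A, C) + 1  [with A=3, C=2]  = 3
Z = X - 3B - 3  [with X=3, B=3]  = -9

-9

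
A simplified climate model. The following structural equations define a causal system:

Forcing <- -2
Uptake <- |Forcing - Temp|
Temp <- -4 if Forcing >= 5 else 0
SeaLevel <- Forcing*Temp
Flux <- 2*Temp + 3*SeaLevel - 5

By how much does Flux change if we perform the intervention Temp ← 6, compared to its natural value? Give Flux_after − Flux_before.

Under do(Temp=6), the mechanism Temp <- -4 if Forcing >= 5 else 0 is discarded; Temp is fixed at 6.
SeaLevel = Forcing*Temp  [with Forcing=-2, Temp=6]  = -12
Flux = 2*Temp + 3*SeaLevel - 5  [with Temp=6, SeaLevel=-12]  = -29
Without intervention: Temp = -4 if Forcing >= 5 else 0  [with Forcing=-2]  = 0; SeaLevel = Forcing*Temp  [with Forcing=-2, Temp=0]  = 0; Flux = 2*Temp + 3*SeaLevel - 5  [with Temp=0, SeaLevel=0]  = -5.
Change = -29 − (-5) = -24.

-24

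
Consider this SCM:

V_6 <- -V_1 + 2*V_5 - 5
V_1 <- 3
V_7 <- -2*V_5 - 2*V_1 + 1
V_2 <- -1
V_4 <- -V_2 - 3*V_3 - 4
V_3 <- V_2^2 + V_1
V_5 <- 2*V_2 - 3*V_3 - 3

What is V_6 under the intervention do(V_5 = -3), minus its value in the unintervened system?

The intervention breaks the incoming arrows to V_5: V_5 <- 2*V_2 - 3*V_3 - 3 no longer applies, and V_5 = -3.
V_6 = -V_1 + 2*V_5 - 5  [with V_1=3, V_5=-3]  = -14
Without intervention: V_3 = V_2^2 + V_1  [with V_2=-1, V_1=3]  = 4; V_5 = 2*V_2 - 3*V_3 - 3  [with V_2=-1, V_3=4]  = -17; V_6 = -V_1 + 2*V_5 - 5  [with V_1=3, V_5=-17]  = -42.
Change = -14 − (-42) = 28.

28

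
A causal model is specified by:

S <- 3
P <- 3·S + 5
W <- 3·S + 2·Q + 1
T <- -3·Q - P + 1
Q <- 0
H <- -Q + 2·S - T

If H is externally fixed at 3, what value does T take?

The intervention breaks the incoming arrows to H: H <- -Q + 2·S - T no longer applies, and H = 3.
Since T is not a descendant of the intervened variable, it is unaffected.
P = 3·S + 5  [with S=3]  = 14
T = -3·Q - P + 1  [with Q=0, P=14]  = -13

-13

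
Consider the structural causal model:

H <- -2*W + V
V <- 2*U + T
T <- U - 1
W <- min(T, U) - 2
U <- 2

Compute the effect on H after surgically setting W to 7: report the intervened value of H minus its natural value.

-16

do(W=7) replaces the equation W <- min(T, U) - 2 with the constant W = 7.
T = U - 1  [with U=2]  = 1
V = 2*U + T  [with U=2, T=1]  = 5
H = -2*W + V  [with W=7, V=5]  = -9
Without intervention: T = U - 1  [with U=2]  = 1; W = min(T, U) - 2  [with T=1, U=2]  = -1; V = 2*U + T  [with U=2, T=1]  = 5; H = -2*W + V  [with W=-1, V=5]  = 7.
Change = -9 − 7 = -16.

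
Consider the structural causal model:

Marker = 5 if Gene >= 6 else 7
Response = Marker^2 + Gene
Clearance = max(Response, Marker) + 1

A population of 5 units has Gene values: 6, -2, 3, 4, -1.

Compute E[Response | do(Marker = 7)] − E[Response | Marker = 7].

1

do(Marker=7) breaks Marker's dependence on Gene. With Marker=7 fixed, Response across the units is 55, 47, 52, 53, 48, mean 51.
Conditioning on Marker=7 selects the 4 unit(s) with Gene ∈ {-2, 3, 4, -1}. Their Response values: 47, 52, 53, 48. Mean = 50.
Difference = 51 − 50 = 1.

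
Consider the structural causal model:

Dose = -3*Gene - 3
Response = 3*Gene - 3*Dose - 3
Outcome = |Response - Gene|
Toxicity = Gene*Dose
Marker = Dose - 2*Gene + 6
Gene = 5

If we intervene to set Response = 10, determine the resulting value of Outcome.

5

Under do(Response=10), the mechanism Response = 3*Gene - 3*Dose - 3 is discarded; Response is fixed at 10.
Outcome = |Response - Gene|  [with Response=10, Gene=5]  = 5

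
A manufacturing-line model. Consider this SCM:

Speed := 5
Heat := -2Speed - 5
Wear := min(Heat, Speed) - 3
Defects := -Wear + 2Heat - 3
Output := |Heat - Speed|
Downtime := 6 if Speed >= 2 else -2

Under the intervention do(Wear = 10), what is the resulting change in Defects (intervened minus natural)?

The intervention breaks the incoming arrows to Wear: Wear := min(Heat, Speed) - 3 no longer applies, and Wear = 10.
Heat = -2Speed - 5  [with Speed=5]  = -15
Defects = -Wear + 2Heat - 3  [with Wear=10, Heat=-15]  = -43
Without intervention: Heat = -2Speed - 5  [with Speed=5]  = -15; Wear = min(Heat, Speed) - 3  [with Heat=-15, Speed=5]  = -18; Defects = -Wear + 2Heat - 3  [with Wear=-18, Heat=-15]  = -15.
Change = -43 − (-15) = -28.

-28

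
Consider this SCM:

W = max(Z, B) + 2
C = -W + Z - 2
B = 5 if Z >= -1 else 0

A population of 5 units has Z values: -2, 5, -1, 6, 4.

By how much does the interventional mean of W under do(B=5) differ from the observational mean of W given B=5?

-0.05

do(B=5) breaks B's dependence on Z. With B=5 fixed, W across the units is 7, 7, 7, 8, 7, mean 7.2.
Conditioning on B=5 selects the 4 unit(s) with Z ∈ {5, -1, 6, 4}. Their W values: 7, 7, 8, 7. Mean = 7.25.
Difference = 7.2 − 7.25 = -0.05.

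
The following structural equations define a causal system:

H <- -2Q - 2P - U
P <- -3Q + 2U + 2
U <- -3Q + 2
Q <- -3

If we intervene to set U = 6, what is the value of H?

Under do(U=6), the mechanism U <- -3Q + 2 is discarded; U is fixed at 6.
P = -3Q + 2U + 2  [with Q=-3, U=6]  = 23
H = -2Q - 2P - U  [with Q=-3, P=23, U=6]  = -46

-46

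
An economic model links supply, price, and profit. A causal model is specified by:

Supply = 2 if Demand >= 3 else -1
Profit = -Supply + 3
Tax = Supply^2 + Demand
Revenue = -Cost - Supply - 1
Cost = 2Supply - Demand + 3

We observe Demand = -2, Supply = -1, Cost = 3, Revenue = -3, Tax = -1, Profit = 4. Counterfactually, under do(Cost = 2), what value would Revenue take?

The intervention breaks the incoming arrows to Cost: Cost = 2Supply - Demand + 3 no longer applies, and Cost = 2.
Supply = 2 if Demand >= 3 else -1  [with Demand=-2]  = -1
Revenue = -Cost - Supply - 1  [with Cost=2, Supply=-1]  = -2

-2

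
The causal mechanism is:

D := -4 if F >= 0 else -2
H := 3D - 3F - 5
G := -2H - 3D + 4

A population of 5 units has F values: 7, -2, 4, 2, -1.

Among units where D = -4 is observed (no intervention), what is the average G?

76

E[G|D=-4] averages over only the 3 units with D=-4 (F = 7, 4, 2): G = 92, 74, 62, mean 76.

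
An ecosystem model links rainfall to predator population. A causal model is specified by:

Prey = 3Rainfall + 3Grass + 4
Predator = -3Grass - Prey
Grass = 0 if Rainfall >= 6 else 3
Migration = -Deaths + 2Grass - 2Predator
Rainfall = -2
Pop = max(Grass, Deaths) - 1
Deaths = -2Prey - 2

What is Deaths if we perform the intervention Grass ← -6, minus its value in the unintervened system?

do(Grass=-6) replaces the equation Grass = 0 if Rainfall >= 6 else 3 with the constant Grass = -6.
Prey = 3Rainfall + 3Grass + 4  [with Rainfall=-2, Grass=-6]  = -20
Deaths = -2Prey - 2  [with Prey=-20]  = 38
Without intervention: Grass = 0 if Rainfall >= 6 else 3  [with Rainfall=-2]  = 3; Prey = 3Rainfall + 3Grass + 4  [with Rainfall=-2, Grass=3]  = 7; Deaths = -2Prey - 2  [with Prey=7]  = -16.
Change = 38 − (-16) = 54.

54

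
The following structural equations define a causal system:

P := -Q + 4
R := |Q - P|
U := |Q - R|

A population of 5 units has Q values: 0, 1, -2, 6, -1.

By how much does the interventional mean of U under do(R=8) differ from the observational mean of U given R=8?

The intervention sets R=8 in all 5 units regardless of Q. Recomputing U per unit gives 8, 7, 10, 2, 9; average 7.2.
E[U|R=8] averages over only the 2 units with R=8 (Q = -2, 6): U = 10, 2, mean 6.
Difference = 7.2 − 6 = 1.2.

1.2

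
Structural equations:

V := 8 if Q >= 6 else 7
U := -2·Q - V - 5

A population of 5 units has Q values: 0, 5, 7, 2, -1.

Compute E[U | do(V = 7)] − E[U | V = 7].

-2.2

do(V=7) breaks V's dependence on Q. With V=7 fixed, U across the units is -12, -22, -26, -16, -10, mean -17.2.
Conditioning on V=7 selects the 4 unit(s) with Q ∈ {0, 5, 2, -1}. Their U values: -12, -22, -16, -10. Mean = -15.
Difference = -17.2 − (-15) = -2.2.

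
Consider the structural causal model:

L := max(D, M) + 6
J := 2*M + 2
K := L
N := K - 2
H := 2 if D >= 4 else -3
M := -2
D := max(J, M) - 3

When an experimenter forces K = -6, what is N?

The intervention breaks the incoming arrows to K: K := L no longer applies, and K = -6.
N = K - 2  [with K=-6]  = -8

-8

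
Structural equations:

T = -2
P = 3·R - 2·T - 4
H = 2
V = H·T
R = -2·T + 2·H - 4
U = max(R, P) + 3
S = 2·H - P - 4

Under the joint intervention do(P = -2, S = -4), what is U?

7

Setting P = -2, S = -4 by intervention discards those variables' equations.
R = -2·T + 2·H - 4  [with T=-2, H=2]  = 4
U = max(R, P) + 3  [with R=4, P=-2]  = 7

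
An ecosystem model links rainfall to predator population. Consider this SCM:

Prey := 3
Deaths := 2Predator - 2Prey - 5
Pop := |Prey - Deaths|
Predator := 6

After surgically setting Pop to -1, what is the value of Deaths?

1

Under do(Pop=-1), the mechanism Pop := |Prey - Deaths| is discarded; Pop is fixed at -1.
Since Deaths is not a descendant of the intervened variable, it is unaffected.
Deaths = 2Predator - 2Prey - 5  [with Predator=6, Prey=3]  = 1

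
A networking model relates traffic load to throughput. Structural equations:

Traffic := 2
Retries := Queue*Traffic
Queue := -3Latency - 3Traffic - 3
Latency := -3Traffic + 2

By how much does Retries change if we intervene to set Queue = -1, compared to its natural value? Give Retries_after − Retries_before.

The intervention breaks the incoming arrows to Queue: Queue := -3Latency - 3Traffic - 3 no longer applies, and Queue = -1.
Retries = Queue*Traffic  [with Queue=-1, Traffic=2]  = -2
Without intervention: Latency = -3Traffic + 2  [with Traffic=2]  = -4; Queue = -3Latency - 3Traffic - 3  [with Latency=-4, Traffic=2]  = 3; Retries = Queue*Traffic  [with Queue=3, Traffic=2]  = 6.
Change = -2 − 6 = -8.

-8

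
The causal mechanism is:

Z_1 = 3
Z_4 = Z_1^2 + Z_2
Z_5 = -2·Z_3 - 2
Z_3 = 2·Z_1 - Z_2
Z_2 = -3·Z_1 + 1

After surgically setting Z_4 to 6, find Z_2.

-8

The intervention breaks the incoming arrows to Z_4: Z_4 = Z_1^2 + Z_2 no longer applies, and Z_4 = 6.
Since Z_2 is not a descendant of the intervened variable, it is unaffected.
Z_2 = -3·Z_1 + 1  [with Z_1=3]  = -8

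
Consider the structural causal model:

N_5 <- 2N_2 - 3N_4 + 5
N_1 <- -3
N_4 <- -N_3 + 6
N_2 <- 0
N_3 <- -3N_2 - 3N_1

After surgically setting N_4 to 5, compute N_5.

-10

Intervening sets N_4 = 5 and removes its equation (N_4 <- -N_3 + 6).
N_5 = 2N_2 - 3N_4 + 5  [with N_2=0, N_4=5]  = -10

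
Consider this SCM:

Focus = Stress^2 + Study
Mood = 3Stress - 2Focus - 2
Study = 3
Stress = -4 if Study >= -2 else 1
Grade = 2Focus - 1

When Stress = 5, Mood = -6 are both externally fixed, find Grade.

55

Setting Stress = 5, Mood = -6 by intervention discards those variables' equations.
Focus = Stress^2 + Study  [with Stress=5, Study=3]  = 28
Grade = 2Focus - 1  [with Focus=28]  = 55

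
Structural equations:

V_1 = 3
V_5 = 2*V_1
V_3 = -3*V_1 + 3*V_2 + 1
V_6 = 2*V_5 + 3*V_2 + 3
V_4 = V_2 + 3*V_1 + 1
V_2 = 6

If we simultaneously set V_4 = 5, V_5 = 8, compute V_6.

The joint intervention fixes V_4 = 5, V_5 = 8, removing each variable's own equation.
V_6 = 2*V_5 + 3*V_2 + 3  [with V_5=8, V_2=6]  = 37

37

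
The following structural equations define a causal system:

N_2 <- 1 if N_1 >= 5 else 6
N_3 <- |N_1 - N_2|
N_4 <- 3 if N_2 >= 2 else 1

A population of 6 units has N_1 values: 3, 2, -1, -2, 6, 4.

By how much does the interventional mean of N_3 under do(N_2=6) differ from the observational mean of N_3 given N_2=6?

The intervention sets N_2=6 in all 6 units regardless of N_1. Recomputing N_3 per unit gives 3, 4, 7, 8, 0, 2; average 4.
Observing N_2=6 restricts to units where N_2's equation naturally yields 6: N_1 ∈ {3, 2, -1, -2, 4}. In that subpopulation N_3 = 3, 4, 7, 8, 2, mean 4.8.
Difference = 4 − 4.8 = -0.8.

-0.8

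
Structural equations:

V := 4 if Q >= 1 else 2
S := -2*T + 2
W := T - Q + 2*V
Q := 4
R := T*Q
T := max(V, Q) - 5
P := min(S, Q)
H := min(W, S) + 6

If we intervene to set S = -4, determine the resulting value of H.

Under do(S=-4), the mechanism S := -2*T + 2 is discarded; S is fixed at -4.
V = 4 if Q >= 1 else 2  [with Q=4]  = 4
T = max(V, Q) - 5  [with V=4, Q=4]  = -1
W = T - Q + 2*V  [with T=-1, Q=4, V=4]  = 3
H = min(W, S) + 6  [with W=3, S=-4]  = 2

2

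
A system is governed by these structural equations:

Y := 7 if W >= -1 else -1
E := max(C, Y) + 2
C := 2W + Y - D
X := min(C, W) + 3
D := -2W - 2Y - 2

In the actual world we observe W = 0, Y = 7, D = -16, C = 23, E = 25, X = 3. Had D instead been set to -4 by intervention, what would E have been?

13

do(D=-4) replaces the equation D := -2W - 2Y - 2 with the constant D = -4.
Y = 7 if W >= -1 else -1  [with W=0]  = 7
C = 2W + Y - D  [with W=0, Y=7, D=-4]  = 11
E = max(C, Y) + 2  [with C=11, Y=7]  = 13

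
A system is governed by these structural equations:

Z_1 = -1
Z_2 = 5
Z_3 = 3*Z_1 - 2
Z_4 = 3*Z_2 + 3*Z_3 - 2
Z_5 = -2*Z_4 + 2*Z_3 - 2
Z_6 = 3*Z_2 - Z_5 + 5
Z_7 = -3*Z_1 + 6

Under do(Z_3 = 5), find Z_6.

The intervention breaks the incoming arrows to Z_3: Z_3 = 3*Z_1 - 2 no longer applies, and Z_3 = 5.
Z_4 = 3*Z_2 + 3*Z_3 - 2  [with Z_2=5, Z_3=5]  = 28
Z_5 = -2*Z_4 + 2*Z_3 - 2  [with Z_4=28, Z_3=5]  = -48
Z_6 = 3*Z_2 - Z_5 + 5  [with Z_2=5, Z_5=-48]  = 68

68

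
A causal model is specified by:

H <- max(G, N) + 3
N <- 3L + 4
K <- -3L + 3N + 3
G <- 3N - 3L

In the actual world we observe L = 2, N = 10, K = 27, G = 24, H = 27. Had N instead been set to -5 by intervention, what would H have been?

-2

do(N=-5) replaces the equation N <- 3L + 4 with the constant N = -5.
G = 3N - 3L  [with N=-5, L=2]  = -21
H = max(G, N) + 3  [with G=-21, N=-5]  = -2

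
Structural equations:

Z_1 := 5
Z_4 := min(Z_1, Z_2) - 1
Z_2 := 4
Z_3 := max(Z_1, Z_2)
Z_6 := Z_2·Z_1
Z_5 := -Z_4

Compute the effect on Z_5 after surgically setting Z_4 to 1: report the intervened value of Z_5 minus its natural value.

2

Intervening sets Z_4 = 1 and removes its equation (Z_4 := min(Z_1, Z_2) - 1).
Z_5 = -Z_4  [with Z_4=1]  = -1
Without intervention: Z_4 = min(Z_1, Z_2) - 1  [with Z_1=5, Z_2=4]  = 3; Z_5 = -Z_4  [with Z_4=3]  = -3.
Change = -1 − (-3) = 2.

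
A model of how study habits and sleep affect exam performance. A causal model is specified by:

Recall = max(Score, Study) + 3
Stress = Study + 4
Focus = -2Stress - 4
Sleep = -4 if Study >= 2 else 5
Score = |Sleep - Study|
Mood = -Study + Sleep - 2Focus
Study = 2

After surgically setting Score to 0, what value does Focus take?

The intervention breaks the incoming arrows to Score: Score = |Sleep - Study| no longer applies, and Score = 0.
Since Focus is not a descendant of the intervened variable, it is unaffected.
Stress = Study + 4  [with Study=2]  = 6
Focus = -2Stress - 4  [with Stress=6]  = -16

-16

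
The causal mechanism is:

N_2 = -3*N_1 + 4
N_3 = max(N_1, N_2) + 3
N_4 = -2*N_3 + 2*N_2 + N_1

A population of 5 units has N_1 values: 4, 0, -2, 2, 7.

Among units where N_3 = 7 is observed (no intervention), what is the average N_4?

E[N_4|N_3=7] averages over only the 2 units with N_3=7 (N_1 = 4, 0): N_4 = -26, -6, mean -16.

-16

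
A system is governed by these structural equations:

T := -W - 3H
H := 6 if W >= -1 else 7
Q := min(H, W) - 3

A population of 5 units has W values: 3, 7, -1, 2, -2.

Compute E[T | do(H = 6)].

-19.8

Every unit gets H=6 under the intervention. T values become -21, -25, -17, -20, -16; E[T|do(H=6)] = -19.8.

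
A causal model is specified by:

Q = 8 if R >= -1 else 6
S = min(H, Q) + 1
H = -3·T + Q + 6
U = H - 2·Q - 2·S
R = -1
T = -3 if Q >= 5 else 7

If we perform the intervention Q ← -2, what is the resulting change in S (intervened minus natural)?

-25

do(Q=-2) replaces the equation Q = 8 if R >= -1 else 6 with the constant Q = -2.
T = -3 if Q >= 5 else 7  [with Q=-2]  = 7
H = -3·T + Q + 6  [with T=7, Q=-2]  = -17
S = min(H, Q) + 1  [with H=-17, Q=-2]  = -16
Without intervention: Q = 8 if R >= -1 else 6  [with R=-1]  = 8; T = -3 if Q >= 5 else 7  [with Q=8]  = -3; H = -3·T + Q + 6  [with T=-3, Q=8]  = 23; S = min(H, Q) + 1  [with H=23, Q=8]  = 9.
Change = -16 − 9 = -25.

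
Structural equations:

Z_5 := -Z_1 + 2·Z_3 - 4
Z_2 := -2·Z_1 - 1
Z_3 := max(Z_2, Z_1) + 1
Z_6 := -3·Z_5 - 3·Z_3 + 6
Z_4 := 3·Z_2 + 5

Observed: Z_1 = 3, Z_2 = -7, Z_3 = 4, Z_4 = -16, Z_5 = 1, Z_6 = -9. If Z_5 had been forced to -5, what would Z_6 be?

The intervention breaks the incoming arrows to Z_5: Z_5 := -Z_1 + 2·Z_3 - 4 no longer applies, and Z_5 = -5.
Z_2 = -2·Z_1 - 1  [with Z_1=3]  = -7
Z_3 = max(Z_2, Z_1) + 1  [with Z_2=-7, Z_1=3]  = 4
Z_6 = -3·Z_5 - 3·Z_3 + 6  [with Z_5=-5, Z_3=4]  = 9

9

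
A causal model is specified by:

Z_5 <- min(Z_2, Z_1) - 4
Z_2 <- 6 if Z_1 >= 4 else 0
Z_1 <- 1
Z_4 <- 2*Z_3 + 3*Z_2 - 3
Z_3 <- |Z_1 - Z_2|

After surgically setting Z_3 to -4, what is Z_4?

The intervention breaks the incoming arrows to Z_3: Z_3 <- |Z_1 - Z_2| no longer applies, and Z_3 = -4.
Z_2 = 6 if Z_1 >= 4 else 0  [with Z_1=1]  = 0
Z_4 = 2*Z_3 + 3*Z_2 - 3  [with Z_3=-4, Z_2=0]  = -11

-11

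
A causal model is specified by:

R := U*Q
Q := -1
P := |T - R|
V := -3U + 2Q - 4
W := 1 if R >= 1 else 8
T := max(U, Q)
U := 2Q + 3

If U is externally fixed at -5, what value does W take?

1

do(U=-5) replaces the equation U := 2Q + 3 with the constant U = -5.
R = U*Q  [with U=-5, Q=-1]  = 5
W = 1 if R >= 1 else 8  [with R=5]  = 1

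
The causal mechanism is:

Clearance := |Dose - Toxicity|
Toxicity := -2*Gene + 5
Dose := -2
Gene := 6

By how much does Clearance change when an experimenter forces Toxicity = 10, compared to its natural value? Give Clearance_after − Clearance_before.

The intervention breaks the incoming arrows to Toxicity: Toxicity := -2*Gene + 5 no longer applies, and Toxicity = 10.
Clearance = |Dose - Toxicity|  [with Dose=-2, Toxicity=10]  = 12
Without intervention: Toxicity = -2*Gene + 5  [with Gene=6]  = -7; Clearance = |Dose - Toxicity|  [with Dose=-2, Toxicity=-7]  = 5.
Change = 12 − 5 = 7.

7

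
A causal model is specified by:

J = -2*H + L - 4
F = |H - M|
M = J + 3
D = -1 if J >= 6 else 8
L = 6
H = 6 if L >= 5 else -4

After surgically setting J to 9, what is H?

Under do(J=9), the mechanism J = -2*H + L - 4 is discarded; J is fixed at 9.
Since H is not a descendant of the intervened variable, it is unaffected.
H = 6 if L >= 5 else -4  [with L=6]  = 6

6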